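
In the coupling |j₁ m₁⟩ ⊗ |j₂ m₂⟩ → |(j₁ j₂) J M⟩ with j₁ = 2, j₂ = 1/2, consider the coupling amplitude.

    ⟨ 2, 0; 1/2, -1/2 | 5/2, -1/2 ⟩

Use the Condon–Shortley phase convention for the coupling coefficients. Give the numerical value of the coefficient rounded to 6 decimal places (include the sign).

triangle: 0!·4!·1!/6! = 24/720
(j±m)!: 2!·2!·0!·1!·2!·3! = 48
prefactor² = (2J+1)·Δ·N² = 48/5
  k=0: +1/(0!·0!·2!·0!·2!·1!) = 1/4
Σ = 1/4  ⇒  CG² = 48/5·(1/4)² = 3/5
CG = +√(3/5) = +0.774597

+√(3/5) ≈ +0.774597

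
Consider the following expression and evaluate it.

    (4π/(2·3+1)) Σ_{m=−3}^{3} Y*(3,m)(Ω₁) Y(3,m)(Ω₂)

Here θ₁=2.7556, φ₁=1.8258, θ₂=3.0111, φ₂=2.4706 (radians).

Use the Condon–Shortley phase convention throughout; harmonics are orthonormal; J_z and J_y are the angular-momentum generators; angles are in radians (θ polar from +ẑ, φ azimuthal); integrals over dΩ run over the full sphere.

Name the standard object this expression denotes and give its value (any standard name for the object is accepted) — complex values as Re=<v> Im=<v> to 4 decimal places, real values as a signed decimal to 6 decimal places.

This sum is the spherical-harmonic addition theorem: it equals the Legendre polynomial P_l(cos γ) of the angle γ between the two directions.
Expand P_3 via completeness: Σ_{m} conj(Y_{3,m}) at Ω₁ times Y_{3,m} at Ω₂ —
  [-3]  conj(Y_{3,-3})(Ω₁) = 0.01542 - 0.01606j ; Y_{3,-3}(Ω₂) = 0.00039 - 0.00083j ; Δ = -0.00001 - 0.00002j
  [-2]  conj(Y_{3,-2})(Ω₁) = 0.11712 + 0.06551j ; Y_{3,-2}(Ω₂) = -0.00389 - 0.01671j ; Δ = 0.00064 - 0.00221j
  [-1]  conj(Y_{3,-1})(Ω₁) = -0.10101 + 0.38751j ; Y_{3,-1}(Ω₂) = -0.12896 - 0.10237j ; Δ = 0.05270 - 0.03963j
  [+0]  conj(Y_{3,0})(Ω₁) = -0.44643 + 0.00000j ; Y_{3,0}(Ω₂) = -0.70868 + 0.00000j ; Δ = 0.31638 + 0.00000j
  [+1]  conj(Y_{3,1})(Ω₁) = 0.10101 + 0.38751j ; Y_{3,1}(Ω₂) = 0.12896 - 0.10237j ; Δ = 0.05270 + 0.03963j
  [+2]  conj(Y_{3,2})(Ω₁) = 0.11712 - 0.06551j ; Y_{3,2}(Ω₂) = -0.00389 + 0.01671j ; Δ = 0.00064 + 0.00221j
  [+3]  conj(Y_{3,3})(Ω₁) = -0.01542 - 0.01606j ; Y_{3,3}(Ω₂) = -0.00039 - 0.00083j ; Δ = -0.00001 + 0.00002j
Accumulated sum 0.42304 - 0.00000j; after 4π/(2l+1) scaling, 0.75944 - 0.00000j ⇒ P_3 = 0.759437

Legendre polynomial (addition theorem), +0.759437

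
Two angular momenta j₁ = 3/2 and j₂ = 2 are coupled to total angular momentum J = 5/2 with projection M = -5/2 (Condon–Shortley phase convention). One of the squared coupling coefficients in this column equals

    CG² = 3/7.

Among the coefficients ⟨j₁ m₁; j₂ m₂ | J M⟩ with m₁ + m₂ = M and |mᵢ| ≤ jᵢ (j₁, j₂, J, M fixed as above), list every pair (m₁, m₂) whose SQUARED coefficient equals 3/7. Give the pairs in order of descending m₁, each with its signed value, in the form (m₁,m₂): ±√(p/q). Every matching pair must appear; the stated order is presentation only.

Admissible pairs with m₁+m₂ = M = -5/2: (-3/2,-1), (-1/2,-2)
  (m₁,m₂)=(-1/2,-2): CG² = 4/7, CG = +√(4/7)
  (m₁,m₂)=(-3/2,-1): CG² = 3/7, CG = −√(3/7)   ← matches the target
Pairs with CG² = 3/7: (-3/2,-1): −√(3/7)

(-3/2,-1): −√(3/7)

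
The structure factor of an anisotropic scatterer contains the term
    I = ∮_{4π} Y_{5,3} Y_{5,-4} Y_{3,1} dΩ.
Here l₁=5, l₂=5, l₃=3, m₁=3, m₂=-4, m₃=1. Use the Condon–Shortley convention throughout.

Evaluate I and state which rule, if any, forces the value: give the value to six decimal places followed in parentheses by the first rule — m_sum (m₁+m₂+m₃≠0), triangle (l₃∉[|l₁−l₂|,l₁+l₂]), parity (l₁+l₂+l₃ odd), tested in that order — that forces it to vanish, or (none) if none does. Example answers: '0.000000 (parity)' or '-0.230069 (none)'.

0.000000 (parity)

Σlᵢ=13 odd — θ-integrand is odd under cosθ→−cosθ; I=0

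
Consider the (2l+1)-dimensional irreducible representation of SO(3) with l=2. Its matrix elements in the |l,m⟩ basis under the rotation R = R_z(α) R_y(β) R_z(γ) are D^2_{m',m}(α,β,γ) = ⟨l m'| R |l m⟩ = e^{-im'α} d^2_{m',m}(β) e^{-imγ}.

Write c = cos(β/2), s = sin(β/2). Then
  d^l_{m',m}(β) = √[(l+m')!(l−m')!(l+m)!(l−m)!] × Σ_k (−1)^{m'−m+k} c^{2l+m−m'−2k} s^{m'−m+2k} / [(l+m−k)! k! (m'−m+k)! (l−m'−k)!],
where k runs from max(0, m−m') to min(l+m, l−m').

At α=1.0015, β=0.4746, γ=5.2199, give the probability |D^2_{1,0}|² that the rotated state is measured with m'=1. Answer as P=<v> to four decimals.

Split into d^2_{1,0}(β=0.4746) × two z-phases.
c=cos(0.474600/2)=0.971976, s=sin(0.474600/2)=0.235079; N=√[6·1·2·2]=4.898979
The bounds max(0,m−m')=0 and min(l+m,l−m')=1 give 2 terms
  k=0: (−1)^1·4.8990/(2)·0.9720^3·0.2351^1 = -0.528758
  k=1: (−1)^2·4.8990/(2)·0.9720^1·0.2351^3 = +0.030930
d^2_{1,0}(0.4746) = -0.528758 +0.030930 = -0.497828
|D^2_{1,0}|² = |d^2_{1,0}(β)|² = (-0.497828)² = 0.247833 (the z-rotation phases have unit modulus)

P=0.2478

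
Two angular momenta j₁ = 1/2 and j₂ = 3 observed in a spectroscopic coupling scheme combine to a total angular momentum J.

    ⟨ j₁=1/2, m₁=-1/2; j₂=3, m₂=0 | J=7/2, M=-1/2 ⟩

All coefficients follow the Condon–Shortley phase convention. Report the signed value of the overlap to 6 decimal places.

+√(4/7) = +0.755929

triangle: 0!*1!*6!/8! = 720/40320
(j±m)!: 0!*1!*3!*3!*3!*4! = 5184
prefactor² = (2J+1)*Δ*N² = 5184/7
  k=0: +1/(0!*0!*1!*3!*0!*3!) = 1/36
Σ = 1/36  ⇒  CG² = 5184/7*(1/36)² = 4/7
CG = +√(4/7) = +0.755929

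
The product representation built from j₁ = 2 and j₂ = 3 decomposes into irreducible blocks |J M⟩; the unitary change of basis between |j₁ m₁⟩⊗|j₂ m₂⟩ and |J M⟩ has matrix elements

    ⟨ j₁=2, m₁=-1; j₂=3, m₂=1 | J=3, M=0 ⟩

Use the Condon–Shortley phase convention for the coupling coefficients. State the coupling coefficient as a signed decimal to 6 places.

√[7·2!2!4!/9! · 1!3!4!2!3!3!] = √(96/5)
  +(−1)^1/∏(1,1,2,3,0,1)! = -1/12  (running -1/12)
  +(−1)^2/∏(2,0,1,2,1,2)! = 1/8  (running 1/24)
⟨..|..⟩ = √(96/5)·(1/24) = +0.182574

+0.182574  (= +√(1/30))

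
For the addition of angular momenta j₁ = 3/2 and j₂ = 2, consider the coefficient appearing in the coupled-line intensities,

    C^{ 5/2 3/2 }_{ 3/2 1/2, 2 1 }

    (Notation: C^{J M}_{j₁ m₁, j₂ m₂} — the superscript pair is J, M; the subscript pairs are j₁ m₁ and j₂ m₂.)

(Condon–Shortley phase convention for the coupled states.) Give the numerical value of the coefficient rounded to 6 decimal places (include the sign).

−√(1/35) = -0.169031

√[6·1!2!3!/7! · 2!1!3!1!4!1!] = √(144/35)
  +(−1)^0/∏(0,1,1,3,1,0)! = 1/6  (running 1/6)
  +(−1)^1/∏(1,0,0,2,2,1)! = -1/4  (running -1/12)
⟨..|..⟩ = √(144/35)·(-1/12) = -0.169031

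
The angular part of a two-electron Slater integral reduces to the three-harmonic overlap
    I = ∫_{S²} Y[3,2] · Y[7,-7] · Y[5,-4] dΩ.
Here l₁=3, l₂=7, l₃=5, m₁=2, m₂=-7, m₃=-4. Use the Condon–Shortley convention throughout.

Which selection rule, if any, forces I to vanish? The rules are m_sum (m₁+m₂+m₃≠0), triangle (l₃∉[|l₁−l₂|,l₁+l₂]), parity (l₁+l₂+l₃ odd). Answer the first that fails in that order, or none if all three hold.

m₁+m₂+m₃ = 2 − 7 − 4 = -9  ✗
triangle: |3−7|=4 ≤ l₃=5 ≤ 3+7=10
parity: l₁+l₂+l₃ = 15 is odd

m_sum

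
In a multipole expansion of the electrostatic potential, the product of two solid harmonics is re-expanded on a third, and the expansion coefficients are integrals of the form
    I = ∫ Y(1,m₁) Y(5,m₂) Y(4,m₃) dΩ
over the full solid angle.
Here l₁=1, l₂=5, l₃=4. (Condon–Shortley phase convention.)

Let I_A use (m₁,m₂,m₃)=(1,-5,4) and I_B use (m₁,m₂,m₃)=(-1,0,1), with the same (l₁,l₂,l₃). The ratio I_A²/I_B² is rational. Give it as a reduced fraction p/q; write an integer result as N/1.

Shared (l₁,l₂,l₃)=(1,5,4): N and (l;000)² cancel in I_A²/I_B².
A: Δ = 2!·0!·8!/11! = 1/495; Racah Σ t=0..0: t=0:+1/80640 = 1/80640; ⇒ 3j(1 5 4; 1 -5 4)² = 1/11, sgn +1
B: Δ = 2!·0!·8!/11! = 1/495; Racah Σ t=2..2: t=2:+1/1440 = 1/1440; ⇒ 3j(1 5 4; -1 0 1)² = 2/99, sgn -1
I_A²/I_B² = (1/11)/(2/99) = 9/2

9/2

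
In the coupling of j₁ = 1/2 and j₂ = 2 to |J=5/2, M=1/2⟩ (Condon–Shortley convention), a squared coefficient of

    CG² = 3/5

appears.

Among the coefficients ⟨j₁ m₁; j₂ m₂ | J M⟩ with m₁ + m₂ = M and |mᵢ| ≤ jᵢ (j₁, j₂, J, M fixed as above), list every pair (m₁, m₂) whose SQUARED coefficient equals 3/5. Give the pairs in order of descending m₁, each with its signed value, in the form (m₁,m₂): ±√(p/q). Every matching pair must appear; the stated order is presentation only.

Admissible pairs with m₁+m₂ = M = 1/2: (-1/2,1), (1/2,0)
  (m₁,m₂)=(1/2,0): CG² = 3/5, CG = +√(3/5)   ← matches the target
  (m₁,m₂)=(-1/2,1): CG² = 2/5, CG = +√(2/5)
Pairs with CG² = 3/5: (1/2,0): +√(3/5)

(1/2,0): +√(3/5)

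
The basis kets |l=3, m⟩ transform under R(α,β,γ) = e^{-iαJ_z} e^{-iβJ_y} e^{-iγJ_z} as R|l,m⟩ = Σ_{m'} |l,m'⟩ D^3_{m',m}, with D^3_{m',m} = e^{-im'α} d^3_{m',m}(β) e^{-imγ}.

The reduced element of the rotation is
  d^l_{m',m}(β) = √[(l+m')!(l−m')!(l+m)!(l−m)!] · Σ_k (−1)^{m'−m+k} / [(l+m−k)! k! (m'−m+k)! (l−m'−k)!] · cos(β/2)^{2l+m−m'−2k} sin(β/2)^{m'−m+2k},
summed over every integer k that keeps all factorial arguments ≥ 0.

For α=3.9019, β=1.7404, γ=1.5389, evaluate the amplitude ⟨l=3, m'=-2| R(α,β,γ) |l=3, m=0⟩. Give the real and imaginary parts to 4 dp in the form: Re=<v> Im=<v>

Re=-0.0113 Im=-0.2243

D^3_{-2,0}(3.9019,1.7404,1.5389) = e^{-i·-2·3.9019}·d^3_{-2,0}(1.7404)·e^{-i·0·1.5389}. Compute d first:
c=cos(1.740400/2)=0.644674, s=sin(1.740400/2)=0.764458; N=√[1·120·6·6]=65.726707
Admissible k: 2..3 (factorial args all ≥0)
  k=2: (−1)^0·65.7267/(12)·0.6447^4·0.7645^2 = +0.552876
  k=3: (−1)^1·65.7267/(12)·0.6447^2·0.7645^4 = -0.777418
d^3_{-2,0}(1.7404) = +0.552876 -0.777418 = -0.224543
D = (+0.050161+0.998741i)·(-0.224543)·(+1.000000+0.000000i) = -0.011263-0.224260i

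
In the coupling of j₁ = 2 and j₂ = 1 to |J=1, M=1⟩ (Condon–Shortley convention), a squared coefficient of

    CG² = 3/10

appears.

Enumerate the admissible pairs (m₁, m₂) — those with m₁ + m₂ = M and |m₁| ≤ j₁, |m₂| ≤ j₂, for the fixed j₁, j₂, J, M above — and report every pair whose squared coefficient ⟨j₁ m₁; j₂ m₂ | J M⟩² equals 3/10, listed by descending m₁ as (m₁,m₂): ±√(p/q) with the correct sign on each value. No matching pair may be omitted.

(1,0): −√(3/10)

Admissible pairs with m₁+m₂ = M = 1: (0,1), (1,0), (2,-1)
  (m₁,m₂)=(2,-1): CG² = 3/5, CG = +√(3/5)
  (m₁,m₂)=(1,0): CG² = 3/10, CG = −√(3/10)   ← matches the target
  (m₁,m₂)=(0,1): CG² = 1/10, CG = +√(1/10)
Pairs with CG² = 3/10: (1,0): −√(3/10)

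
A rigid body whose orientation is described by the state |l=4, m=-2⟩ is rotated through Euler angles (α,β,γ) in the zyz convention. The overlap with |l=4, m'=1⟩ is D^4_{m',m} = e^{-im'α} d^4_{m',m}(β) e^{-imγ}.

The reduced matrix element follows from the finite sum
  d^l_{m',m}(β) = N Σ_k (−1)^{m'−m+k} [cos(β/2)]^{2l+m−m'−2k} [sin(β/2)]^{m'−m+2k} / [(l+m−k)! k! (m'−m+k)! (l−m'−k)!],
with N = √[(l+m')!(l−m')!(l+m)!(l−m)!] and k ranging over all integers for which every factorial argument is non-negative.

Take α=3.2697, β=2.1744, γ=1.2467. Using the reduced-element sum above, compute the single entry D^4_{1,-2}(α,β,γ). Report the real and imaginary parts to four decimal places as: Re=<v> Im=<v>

D^4_{1,-2}(3.2697,2.1744,1.2467) = e^{-i·1·3.2697}·d^4_{1,-2}(2.1744)·e^{-i·-2·1.2467}. Compute d first:
Half-angle: c=0.464966, s=0.885328. N=√(120·6·2·720)=1018.233765
k∈{0,1,2} keeps every argument non-negative
  k=0: (−1)^3·1018.2338/(72)·0.4650^5·0.8853^3 = -0.213272
  k=1: (−1)^4·1018.2338/(48)·0.4650^3·0.8853^5 = +1.159825
  k=2: (−1)^5·1018.2338/(240)·0.4650^1·0.8853^7 = -0.840986
d^4_{1,-2}(2.1744) = -0.213272 +1.159825 -0.840986 = +0.105566
Phases: e^{-i·(1)·3.2697}=-0.991805+0.127757i, e^{-i·(-2)·1.2467}=-0.797176+0.603747i ⇒ D=+0.075323-0.073965i

Re=0.0753 Im=-0.0740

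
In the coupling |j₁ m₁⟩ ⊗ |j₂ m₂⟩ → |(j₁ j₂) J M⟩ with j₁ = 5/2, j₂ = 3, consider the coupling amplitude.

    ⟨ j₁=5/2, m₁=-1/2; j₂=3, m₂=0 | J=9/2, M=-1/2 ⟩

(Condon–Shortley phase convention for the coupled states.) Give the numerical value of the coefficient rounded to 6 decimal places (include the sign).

−√(10/231) ≈ -0.208063

√[10·1!4!5!/11! · 2!3!3!3!4!5!] = √(69120/77)
  +(−1)^0/∏(0,1,3,3,1,2)! = 1/72  (running 1/72)
  +(−1)^1/∏(1,0,2,2,2,3)! = -1/48  (running -1/144)
⟨..|..⟩ = √(69120/77)·(-1/144) = -0.208063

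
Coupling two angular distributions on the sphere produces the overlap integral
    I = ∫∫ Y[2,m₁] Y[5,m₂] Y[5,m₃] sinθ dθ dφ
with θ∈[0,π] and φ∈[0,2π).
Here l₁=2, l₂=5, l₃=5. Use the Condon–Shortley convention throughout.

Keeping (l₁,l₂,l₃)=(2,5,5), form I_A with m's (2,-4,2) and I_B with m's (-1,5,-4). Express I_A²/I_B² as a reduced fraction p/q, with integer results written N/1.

8/15

l's match ⇒ only the (l;m) 3-j factors differ between A and B.
A: triangle coeff Δ(2,5,5) = 1/38610; Σ_t [0,0]: t=0:+1/20160 = 1/20160; (3j)²=12/715 [(2 5 5; 2 -4 2)], sign=-1
B: triangle coeff Δ(2,5,5) = 1/38610; Σ_t [2,2]: t=2:+1/80640 = 1/80640; (3j)²=9/286 [(2 5 5; -1 5 -4)], sign=-1
I_A²/I_B² = (12/715)/(9/286) = 8/15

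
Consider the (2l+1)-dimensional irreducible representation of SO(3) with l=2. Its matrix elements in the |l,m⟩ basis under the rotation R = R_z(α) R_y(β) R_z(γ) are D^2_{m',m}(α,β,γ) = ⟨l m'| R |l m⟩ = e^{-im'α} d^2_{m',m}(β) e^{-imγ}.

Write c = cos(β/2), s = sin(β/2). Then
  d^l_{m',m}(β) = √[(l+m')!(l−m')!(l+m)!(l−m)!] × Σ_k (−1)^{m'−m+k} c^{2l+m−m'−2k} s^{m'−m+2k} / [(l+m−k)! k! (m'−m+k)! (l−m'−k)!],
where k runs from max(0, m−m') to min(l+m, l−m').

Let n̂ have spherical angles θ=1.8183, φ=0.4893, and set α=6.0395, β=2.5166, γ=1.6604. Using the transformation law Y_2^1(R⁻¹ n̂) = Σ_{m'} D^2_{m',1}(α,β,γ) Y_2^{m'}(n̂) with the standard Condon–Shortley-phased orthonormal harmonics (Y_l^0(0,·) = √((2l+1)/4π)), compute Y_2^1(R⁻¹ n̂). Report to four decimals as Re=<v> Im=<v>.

Re=-0.3285 Im=-0.1826

Need the full column D^2_{m',1} for m'=−2..2 at α=6.0395, β=2.5166, γ=1.6604.
cos(β/2)=0.307435, sin(β/2)=0.951569
d^2_{-2,1}: single k=3 term ⇒ +0.529791;  D = -0.288996-0.444027i
d^2_{-1,1}: k∈[2..3] ⇒ +0.256749 -0.819901 = -0.563152;  D = +0.184237+0.532162i
d^2_{0,1}: k∈[1..2] ⇒ +0.067729 -0.648858 = -0.581129;  D = +0.052002+0.578798i
d^2_{1,1}: k∈[0..1] ⇒ +0.008933 -0.256749 = -0.247816;  D = -0.038033+0.244880i
d^2_{2,1}: single k=0 term ⇒ -0.055301;  D = -0.021421+0.050983i
Y_2^{m'}(θ=1.8183,φ=0.4893) and Σ D·Y over m':
  (-0.2890-0.4440i)·(+0.2027-0.3013i)  (+0.1842+0.5322i)·(-0.1620+0.0862i)  (+0.0520+0.5788i)·(-0.2586+0.0000i)  (-0.0380+0.2449i)·(+0.1620+0.0862i)  (-0.0214+0.0510i)·(+0.2027+0.3013i)
Y_2^1(R⁻¹ n̂) = -0.328504-0.182649i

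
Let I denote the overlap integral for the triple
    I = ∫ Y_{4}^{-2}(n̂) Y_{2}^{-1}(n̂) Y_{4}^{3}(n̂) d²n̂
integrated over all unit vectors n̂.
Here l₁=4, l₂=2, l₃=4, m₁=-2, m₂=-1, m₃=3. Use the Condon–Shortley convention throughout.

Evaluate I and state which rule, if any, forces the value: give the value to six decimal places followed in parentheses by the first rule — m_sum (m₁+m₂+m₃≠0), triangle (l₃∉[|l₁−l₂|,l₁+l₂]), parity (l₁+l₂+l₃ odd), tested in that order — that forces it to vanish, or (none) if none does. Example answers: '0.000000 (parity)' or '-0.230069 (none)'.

m-sum 0 ✓  L=10 even ✓  2≤4≤6 ✓
Π(2lᵢ+1) = 9×5×9 = 405
triangle coeff Δ(4,2,4) = 1/13860
Σ_t [0,2]: t=0:+1/192 t=1:−1/36 t=2:+1/192 = -5/288
(3j)²=20/693 [(4 2 4; 0 0 0)], sign=-1
Σ_t [0,1]: t=0:+1/1440 t=1:−1/240 = -1/288
(3j)²=5/132 [(4 2 4; -2 -1 3)], sign=+1
⇒ 4πI² = 375/847
I = (-1)√(375/847/(4π)) = -0.18770204
No selection rule forces the value: the integral is nonzero (none).

-0.187702 (none)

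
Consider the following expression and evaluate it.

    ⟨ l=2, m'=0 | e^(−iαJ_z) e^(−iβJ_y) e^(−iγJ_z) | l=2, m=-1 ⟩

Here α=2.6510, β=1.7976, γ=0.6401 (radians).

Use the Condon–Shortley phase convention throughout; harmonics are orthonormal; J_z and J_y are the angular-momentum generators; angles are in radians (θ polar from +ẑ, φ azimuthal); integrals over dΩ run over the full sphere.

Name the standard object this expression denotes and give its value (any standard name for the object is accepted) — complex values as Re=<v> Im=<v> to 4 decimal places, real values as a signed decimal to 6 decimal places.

Wigner D-matrix element, Re=0.2152 Im=0.1603

This is a Wigner D-matrix element — the rotation-matrix element ⟨l m'| R(α,β,γ) |l m⟩ in the angular-momentum basis.
Split into d^2_{0,-1}(β=1.7976) × two z-phases.
With c≡cos(β/2)=0.622550 and s≡sin(β/2)=0.782580, N=[2·2·1·6]^{1/2}=4.898979
k: max(0,(-1)−(0))=0 … min(2+(-1),2−(0))=1
  k=0: (−1)^1·4.8990/(2)·0.6225^3·0.7826^1 = -0.462516
  k=1: (−1)^2·4.8990/(2)·0.6225^1·0.7826^3 = +0.730864
d^2_{0,-1}(1.7976) = -0.462516 +0.730864 = +0.268348
Phases: e^{-i·(0)·2.6510}=+1.000000+0.000000i, e^{-i·(-1)·0.6401}=+0.802036+0.597276i ⇒ D=+0.215225+0.160278i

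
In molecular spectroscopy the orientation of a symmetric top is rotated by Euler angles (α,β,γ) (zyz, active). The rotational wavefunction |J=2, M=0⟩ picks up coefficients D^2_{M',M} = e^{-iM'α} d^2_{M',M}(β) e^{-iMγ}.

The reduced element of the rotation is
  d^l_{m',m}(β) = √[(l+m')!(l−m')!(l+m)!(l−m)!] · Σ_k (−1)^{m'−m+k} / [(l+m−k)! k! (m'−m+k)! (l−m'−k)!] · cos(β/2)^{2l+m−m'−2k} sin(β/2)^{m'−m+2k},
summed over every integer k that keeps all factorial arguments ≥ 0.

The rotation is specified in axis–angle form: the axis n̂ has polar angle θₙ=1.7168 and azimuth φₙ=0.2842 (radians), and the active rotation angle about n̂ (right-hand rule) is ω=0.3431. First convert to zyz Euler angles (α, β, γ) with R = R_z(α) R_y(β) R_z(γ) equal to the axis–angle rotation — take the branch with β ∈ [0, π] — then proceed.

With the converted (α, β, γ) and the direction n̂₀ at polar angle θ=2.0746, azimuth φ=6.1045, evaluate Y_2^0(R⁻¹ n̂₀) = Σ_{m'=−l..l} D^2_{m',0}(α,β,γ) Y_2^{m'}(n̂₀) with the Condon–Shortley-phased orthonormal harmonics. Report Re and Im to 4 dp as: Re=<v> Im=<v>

Axis–angle → zyz. n̂ = (sinθₙcosφₙ, sinθₙsinφₙ, cosθₙ) = (+0.949673, +0.277406, -0.145485), ω = 0.3431.
R = I cosω + sinω [n̂]ₓ + (1−cosω) n̂n̂ᵀ gives
  R = [+0.994281, +0.064297, +0.085269; -0.033588, +0.946202, -0.321830; -0.101374, +0.317126, +0.942950]
β = atan2(√(R₁₃²+R₂₃²), R₃₃) = 0.339414; α = atan2(R₂₃, R₁₃) mod 2π = 4.971389; γ = atan2(R₃₂, −R₃₁) mod 2π = 1.261396
Need the full column D^2_{m',0} for m'=−2..2 at α=4.9714, β=0.3394, γ=1.2614.
cos(β/2)=0.985634, sin(β/2)=0.168894
d^2_{-2,0}: single k=2 term ⇒ +0.067879;  D = -0.058974-0.033610i
d^2_{-1,0}: k∈[1..2] ⇒ +0.396128 -0.011631 = +0.384497;  D = +0.098475-0.371673i
d^2_{0,0}: k∈[0..2] ⇒ +0.943764 -0.110845 +0.000814 = +0.833732;  D = +0.833732+0.000000i
d^2_{1,0}: k∈[0..1] ⇒ -0.396128 +0.011631 = -0.384497;  D = -0.098475-0.371673i
d^2_{2,0}: single k=0 term ⇒ +0.067879;  D = -0.058974+0.033610i
Y_2^{m'}(θ=2.0746,φ=6.1045) and Σ D·Y over m':
  (-0.0590-0.0336i)·(+0.2775+0.1036i)  (+0.0985-0.3717i)·(-0.3214-0.0581i)  (+0.8337+0.0000i)·(-0.0949+0.0000i)  (-0.0985-0.3717i)·(+0.3214-0.0581i)  (-0.0590+0.0336i)·(+0.2775-0.1036i)
Y_2^0(R⁻¹ n̂) = -0.211327+0.000000i

Re=-0.2113 Im=0.0000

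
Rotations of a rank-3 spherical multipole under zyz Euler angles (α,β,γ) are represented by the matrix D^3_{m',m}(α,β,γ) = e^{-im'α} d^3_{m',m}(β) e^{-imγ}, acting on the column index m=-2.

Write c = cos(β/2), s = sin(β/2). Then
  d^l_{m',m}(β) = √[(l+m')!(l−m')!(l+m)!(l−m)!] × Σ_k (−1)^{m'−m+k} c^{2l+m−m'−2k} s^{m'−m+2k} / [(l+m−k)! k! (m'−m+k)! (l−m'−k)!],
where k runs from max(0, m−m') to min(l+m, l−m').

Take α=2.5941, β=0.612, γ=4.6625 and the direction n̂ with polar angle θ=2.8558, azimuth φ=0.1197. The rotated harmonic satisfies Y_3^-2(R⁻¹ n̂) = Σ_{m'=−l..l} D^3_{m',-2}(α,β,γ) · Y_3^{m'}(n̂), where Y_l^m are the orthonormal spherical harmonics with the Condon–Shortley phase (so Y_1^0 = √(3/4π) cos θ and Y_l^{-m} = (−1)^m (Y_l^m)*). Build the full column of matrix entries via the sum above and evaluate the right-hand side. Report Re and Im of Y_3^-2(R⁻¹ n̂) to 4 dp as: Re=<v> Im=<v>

Need the full column D^3_{m',-2} for m'=−3..3 at α=2.5941, β=0.6120, γ=4.6625.
cos(β/2)=0.953546, sin(β/2)=0.301247
d^3_{-3,-2}: single k=1 term ⇒ +0.581710;  D = -0.099252-0.573181i
d^3_{-2,-2}: k∈[0..1] ⇒ +0.751710 -0.375130 = +0.376580;  D = -0.138293+0.350268i
d^3_{-1,-2}: k∈[0..1] ⇒ -0.750985 +0.149907 = -0.601078;  D = -0.479499+0.362457i
d^3_{0,-2}: k∈[0..1] ⇒ +0.410935 -0.041014 = +0.369920;  D = -0.368080+0.036849i
d^3_{1,-2}: k∈[0..1] ⇒ -0.149907 +0.007481 = -0.142426;  D = -0.128389-0.061657i
d^3_{2,-2}: k∈[0..1] ⇒ +0.037441 -0.000747 = +0.036693;  D = -0.019973-0.030781i
d^3_{3,-2}: single k=0 term ⇒ -0.005795;  D = -0.000163-0.005792i
Y_3^{m'}(θ=2.8558,φ=0.1197) and Σ D·Y over m':
  (-0.0993-0.5732i)·(+0.0088-0.0033i)  (-0.1383+0.3503i)·(-0.0757+0.0185i)  (-0.4795+0.3625i)·(+0.3259-0.0392i)  (-0.3681+0.0368i)·(-0.5738+0.0000i)  (-0.1284-0.0617i)·(-0.3259-0.0392i)  (-0.0200-0.0308i)·(-0.0757-0.0185i)  (-0.0002-0.0058i)·(-0.0088-0.0033i)
Y_3^-2(R⁻¹ n̂) = +0.110743+0.109883i

Re=0.1107 Im=0.1099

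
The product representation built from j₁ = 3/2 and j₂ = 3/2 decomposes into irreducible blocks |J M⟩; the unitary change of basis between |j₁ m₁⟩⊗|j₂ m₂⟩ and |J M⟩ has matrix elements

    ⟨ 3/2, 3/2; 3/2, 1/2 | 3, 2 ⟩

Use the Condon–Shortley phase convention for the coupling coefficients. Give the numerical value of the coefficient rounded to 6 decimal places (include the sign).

√[7·0!3!3!/7! · 3!0!2!1!5!1!] = √(72)
  +(−1)^0/∏(0,0,0,2,3,1)! = 1/12  (running 1/12)
⟨..|..⟩ = √(72)·(1/12) = +0.707107

+√(1/2) = +0.707107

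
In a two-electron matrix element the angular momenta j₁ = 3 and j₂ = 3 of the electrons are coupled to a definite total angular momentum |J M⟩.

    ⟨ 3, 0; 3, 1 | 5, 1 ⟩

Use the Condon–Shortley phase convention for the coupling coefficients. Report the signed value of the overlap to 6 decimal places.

-0.345033

√[11·1!5!5!/12! · 3!3!4!2!6!4!] = √(69120/7)
  +(−1)^0/∏(0,1,3,4,2,1)! = 1/288  (running 1/288)
  +(−1)^1/∏(1,0,2,3,3,2)! = -1/144  (running -1/288)
⟨..|..⟩ = √(69120/7)·(-1/288) = -0.345033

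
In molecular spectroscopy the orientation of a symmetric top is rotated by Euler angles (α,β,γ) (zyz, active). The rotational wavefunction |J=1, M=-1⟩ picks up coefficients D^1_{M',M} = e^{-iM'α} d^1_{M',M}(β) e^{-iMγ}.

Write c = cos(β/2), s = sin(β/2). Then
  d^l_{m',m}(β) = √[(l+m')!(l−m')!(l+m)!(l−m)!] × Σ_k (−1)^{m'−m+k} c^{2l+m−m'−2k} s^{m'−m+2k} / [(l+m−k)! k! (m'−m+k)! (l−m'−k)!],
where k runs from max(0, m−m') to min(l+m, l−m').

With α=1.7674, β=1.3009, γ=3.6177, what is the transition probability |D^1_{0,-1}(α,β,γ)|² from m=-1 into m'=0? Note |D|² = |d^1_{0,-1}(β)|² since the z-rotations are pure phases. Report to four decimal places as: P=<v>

First d^1_{0,-1}(β=1.3009), then the phase factors e^{-i(0)α} and e^{-i(-1)γ}:
Half-angle: c=0.795811, s=0.605545. N=√(1·1·1·2)=1.414214
Admissible k: 0..0 (factorial args all ≥0)
  k=0: (−1)^1·1.4142/(1)·0.7958^1·0.6055^1 = -0.681508
d^1_{0,-1}(1.3009) = -0.681508
|D^1_{0,-1}|² = |d^1_{0,-1}(β)|² = (-0.681508)² = 0.464454 (the z-rotation phases have unit modulus)

P=0.4645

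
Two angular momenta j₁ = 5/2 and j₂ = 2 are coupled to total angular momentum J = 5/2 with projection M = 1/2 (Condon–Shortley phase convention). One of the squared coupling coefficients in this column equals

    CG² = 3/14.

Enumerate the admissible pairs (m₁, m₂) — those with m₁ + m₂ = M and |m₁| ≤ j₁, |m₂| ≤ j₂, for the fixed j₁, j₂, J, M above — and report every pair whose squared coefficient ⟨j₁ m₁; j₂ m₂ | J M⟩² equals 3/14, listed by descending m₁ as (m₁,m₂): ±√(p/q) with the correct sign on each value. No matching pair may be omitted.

Admissible pairs with m₁+m₂ = M = 1/2: (-3/2,2), (-1/2,1), (1/2,0), (3/2,-1), (5/2,-2)
  (m₁,m₂)=(5/2,-2): CG² = 3/14, CG = +√(3/14)   ← matches the target
  (m₁,m₂)=(3/2,-1): CG² = 6/35, CG = +√(6/35)
  (m₁,m₂)=(1/2,0): CG² = 8/35, CG = −√(8/35)
  (m₁,m₂)=(-1/2,1): CG² = 0/1, CG = 0
  (m₁,m₂)=(-3/2,2): CG² = 27/70, CG = +√(27/70)
Pairs with CG² = 3/14: (5/2,-2): +√(3/14)

(5/2,-2): +√(3/14)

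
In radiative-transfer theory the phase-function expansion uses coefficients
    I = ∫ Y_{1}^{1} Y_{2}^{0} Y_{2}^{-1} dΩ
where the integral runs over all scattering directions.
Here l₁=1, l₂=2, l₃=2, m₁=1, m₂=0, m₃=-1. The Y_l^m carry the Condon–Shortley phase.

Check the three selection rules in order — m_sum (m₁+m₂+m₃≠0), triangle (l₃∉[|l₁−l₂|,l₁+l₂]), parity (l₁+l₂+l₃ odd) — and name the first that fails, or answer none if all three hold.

Σmᵢ = 0  ✓
l₃∈[|l₁−l₂|,l₁+l₂]=[1,3], have l₃=2  ✓
Σlᵢ = 5 ⇒ odd  ✗

parity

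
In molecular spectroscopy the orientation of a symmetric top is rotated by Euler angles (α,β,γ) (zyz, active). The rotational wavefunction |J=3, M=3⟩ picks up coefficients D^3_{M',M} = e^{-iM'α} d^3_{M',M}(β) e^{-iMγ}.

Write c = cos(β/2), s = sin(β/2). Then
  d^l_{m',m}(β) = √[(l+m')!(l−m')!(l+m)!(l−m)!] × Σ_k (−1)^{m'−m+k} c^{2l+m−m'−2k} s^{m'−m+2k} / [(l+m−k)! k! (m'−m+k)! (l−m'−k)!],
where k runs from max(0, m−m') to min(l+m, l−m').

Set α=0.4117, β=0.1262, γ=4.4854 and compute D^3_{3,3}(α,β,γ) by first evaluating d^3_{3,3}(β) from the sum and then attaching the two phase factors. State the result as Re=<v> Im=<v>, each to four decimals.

Re=-0.5200 Im=-0.8403

D^3_{3,3}(0.4117,0.1262,4.4854) = e^{-i·3·0.4117}·d^3_{3,3}(0.1262)·e^{-i·3·4.4854}. Compute d first:
Half-angle: c=0.998010, s=0.063058. N=√(720·1·720·1)=720.000000
Admissible k: 0..0 (factorial args all ≥0)
  k=0: (−1)^0·720.0000/(720)·0.9980^6·0.0631^0 = +0.988118
d^3_{3,3}(0.1262) = +0.988118
D = (+0.329427-0.944181i)·(+0.988118)·(+0.629545-0.776964i) = -0.519954-0.840253i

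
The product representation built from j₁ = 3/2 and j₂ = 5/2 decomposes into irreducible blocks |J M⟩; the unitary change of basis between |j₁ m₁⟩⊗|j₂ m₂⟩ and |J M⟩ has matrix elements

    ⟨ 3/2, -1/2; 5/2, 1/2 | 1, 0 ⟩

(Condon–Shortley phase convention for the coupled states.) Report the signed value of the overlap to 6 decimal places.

+√(3/10) ≈ +0.547723

√[3·3!0!2!/6! · 1!2!3!2!1!1!] = √(6/5)
  +(−1)^2/∏(2,1,0,1,0,1)! = 1/2  (running 1/2)
⟨..|..⟩ = √(6/5)·(1/2) = +0.547723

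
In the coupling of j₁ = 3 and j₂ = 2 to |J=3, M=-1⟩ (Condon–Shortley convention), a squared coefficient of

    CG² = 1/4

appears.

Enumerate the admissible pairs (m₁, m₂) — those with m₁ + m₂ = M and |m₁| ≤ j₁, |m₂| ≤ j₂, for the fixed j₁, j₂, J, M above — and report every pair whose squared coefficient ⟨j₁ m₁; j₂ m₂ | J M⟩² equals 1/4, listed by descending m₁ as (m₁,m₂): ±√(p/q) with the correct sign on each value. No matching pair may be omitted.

Admissible pairs with m₁+m₂ = M = -1: (-3,2), (-2,1), (-1,0), (0,-1), (1,-2)
  (m₁,m₂)=(1,-2): CG² = 2/5, CG = +√(2/5)
  (m₁,m₂)=(0,-1): CG² = 1/30, CG = −√(1/30)
  (m₁,m₂)=(-1,0): CG² = 3/20, CG = −√(3/20)
  (m₁,m₂)=(-2,1): CG² = 1/4, CG = +√(1/4)   ← matches the target
  (m₁,m₂)=(-3,2): CG² = 1/6, CG = +√(1/6)
Pairs with CG² = 1/4: (-2,1): +√(1/4)

(-2,1): +√(1/4)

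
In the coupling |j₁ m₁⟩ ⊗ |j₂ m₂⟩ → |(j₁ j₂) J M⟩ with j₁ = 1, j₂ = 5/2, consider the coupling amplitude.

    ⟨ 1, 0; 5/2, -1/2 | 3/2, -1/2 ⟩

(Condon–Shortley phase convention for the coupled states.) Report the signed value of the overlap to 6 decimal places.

-0.632456  (= −√(2/5))

j₁+j₂−J=2  J+j₁−j₂=0  J−j₁+j₂=3  j₁+j₂+J+1=6
(j₁±m₁, j₂±m₂, J±M) = (1,1,2,3,1,2)
P² = 8/5
sum k=1..1:
  [1] −1/2 = -1/2
S = -1/2
C² = P²·S² = 2/5 ; C = -0.632456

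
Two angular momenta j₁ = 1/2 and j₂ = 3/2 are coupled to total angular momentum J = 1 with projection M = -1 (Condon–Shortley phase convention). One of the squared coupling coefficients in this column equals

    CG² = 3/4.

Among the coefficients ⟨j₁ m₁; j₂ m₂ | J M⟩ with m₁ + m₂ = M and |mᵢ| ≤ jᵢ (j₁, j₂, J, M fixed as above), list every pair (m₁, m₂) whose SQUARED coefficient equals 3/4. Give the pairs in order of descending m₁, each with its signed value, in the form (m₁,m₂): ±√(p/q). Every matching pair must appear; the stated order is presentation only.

Admissible pairs with m₁+m₂ = M = -1: (-1/2,-1/2), (1/2,-3/2)
  (m₁,m₂)=(1/2,-3/2): CG² = 3/4, CG = +√(3/4)   ← matches the target
  (m₁,m₂)=(-1/2,-1/2): CG² = 1/4, CG = −√(1/4)
Pairs with CG² = 3/4: (1/2,-3/2): +√(3/4)

(1/2,-3/2): +√(3/4)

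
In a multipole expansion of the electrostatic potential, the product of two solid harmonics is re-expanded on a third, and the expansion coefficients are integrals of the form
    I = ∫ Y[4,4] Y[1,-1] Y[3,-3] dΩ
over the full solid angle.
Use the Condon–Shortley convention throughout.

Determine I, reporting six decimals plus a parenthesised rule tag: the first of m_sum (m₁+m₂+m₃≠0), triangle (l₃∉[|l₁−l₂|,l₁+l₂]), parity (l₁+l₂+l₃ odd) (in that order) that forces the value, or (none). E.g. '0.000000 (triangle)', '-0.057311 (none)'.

0.325735 (none)

Rules hold: Σm=0, L=8 even, 3≤3≤5.
N = 9·3·7 = 189
Δ = 2!·6!·0!/9! = 1/252
Racah Σ t=1..1: t=1:−1/36 = -1/36
⇒ 3j(4 1 3; 0 0 0)² = 4/63, sgn +1
Racah Σ t=0..0: t=0:+1/1440 = 1/1440
⇒ 3j(4 1 3; 4 -1 -3)² = 1/9, sgn +1
4πI² = N·(3j₀)²·(3jₘ)² = 4/3
I = +1·√(1.33333/4π) = 0.32573501
No selection rule forces the value: the integral is nonzero (none).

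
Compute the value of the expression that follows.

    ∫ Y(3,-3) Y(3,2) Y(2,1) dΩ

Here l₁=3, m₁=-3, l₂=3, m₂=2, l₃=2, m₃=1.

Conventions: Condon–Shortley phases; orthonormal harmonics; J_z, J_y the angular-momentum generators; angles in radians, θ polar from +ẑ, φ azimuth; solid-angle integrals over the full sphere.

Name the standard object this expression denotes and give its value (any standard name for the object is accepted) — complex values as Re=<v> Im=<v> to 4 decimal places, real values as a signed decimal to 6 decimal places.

Gaunt coefficient, -0.210261

This is a Gaunt coefficient — the integral of a triple product of spherical harmonics over the sphere.
Checks pass: Σm=0; 8 even; l₃=2∈[0,6].
(2·3+1)(2·3+1)(2·2+1) = 245
Δ: 4! 2! 2! / 9! → 1/3780
sum: t=1:−1/24 t=2:+1/4 t=3:−1/24 = 1/6
3j²(3 3 2; 0 0 0) = Δ·Π!·Σ² = 4/105  (sign +1)
sum: t=4:+1/48 = 1/48
3j²(3 3 2; -3 2 1) = Δ·Π!·Σ² = 5/84  (sign -1)
combine: 4πI² = 245·4/105·5/84 = 5/9
take √, sign -1: I = -0.21026104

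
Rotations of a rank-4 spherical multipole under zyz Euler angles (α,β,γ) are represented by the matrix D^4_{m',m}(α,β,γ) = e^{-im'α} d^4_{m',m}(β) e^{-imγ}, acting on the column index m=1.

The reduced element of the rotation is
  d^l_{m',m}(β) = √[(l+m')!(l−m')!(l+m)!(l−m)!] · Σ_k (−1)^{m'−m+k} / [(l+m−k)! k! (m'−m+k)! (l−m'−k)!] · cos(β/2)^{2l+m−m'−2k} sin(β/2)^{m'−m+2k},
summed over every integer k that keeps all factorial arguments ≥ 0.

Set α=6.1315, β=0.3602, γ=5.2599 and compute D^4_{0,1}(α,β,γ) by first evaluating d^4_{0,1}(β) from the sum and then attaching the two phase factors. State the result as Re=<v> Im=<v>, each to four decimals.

Re=0.3005 Im=0.4928

Split into d^4_{0,1}(β=0.3602) × two z-phases.
Half-angle: c=0.983826, s=0.179128. N=√(24·24·120·6)=643.987578
The bounds max(0,m−m')=1 and min(l+m,l−m')=4 give 4 terms
  k=1: (−1)^0·643.9876/(144)·0.9838^7·0.1791^1 = +0.714670
  k=2: (−1)^1·643.9876/(24)·0.9838^5·0.1791^3 = -0.142150
  k=3: (−1)^2·643.9876/(24)·0.9838^3·0.1791^5 = +0.004712
  k=4: (−1)^3·643.9876/(144)·0.9838^1·0.1791^7 = -0.000026
d^4_{0,1}(0.3602) = +0.714670 -0.142150 +0.004712 -0.000026 = +0.577207
Attach z-rotation phases: D = e^{-i(0)(6.1315)}·(+0.577207)·e^{-i(1)(5.2599)} = +0.300473+0.492832i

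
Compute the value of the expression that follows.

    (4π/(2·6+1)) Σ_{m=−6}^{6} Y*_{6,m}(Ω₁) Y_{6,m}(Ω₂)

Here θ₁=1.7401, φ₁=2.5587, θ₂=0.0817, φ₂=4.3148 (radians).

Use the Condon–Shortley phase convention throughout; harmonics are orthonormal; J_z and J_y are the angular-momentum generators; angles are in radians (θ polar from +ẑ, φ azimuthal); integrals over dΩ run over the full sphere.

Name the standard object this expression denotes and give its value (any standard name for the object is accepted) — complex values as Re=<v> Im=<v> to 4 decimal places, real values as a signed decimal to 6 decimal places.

Legendre polynomial (addition theorem), -0.114740

This sum is the spherical-harmonic addition theorem: it equals the Legendre polynomial P_l(cos γ) of the angle γ between the two directions.
Term-by-term m-sum for l=6 (normalisation 4π/13 = 0.966644):
  [-6]  conj(Y_{6,-6})(Ω₁) = (-0.415349, 0.154333) ; Y_{6,-6}(Ω₂) = (0.000000, -0.000000) ; Δ = (-0.000000, 0.000000)
  [-5]  conj(Y_{6,-5})(Ω₁) = (-0.255642, -0.059083) ; Y_{6,-5}(Ω₂) = (-0.000006, -0.000002) ; Δ = (0.000001, 0.000001)
  [-4]  conj(Y_{6,-4})(Ω₁) = (0.159701, 0.167766) ; Y_{6,-4}(Ω₂) = (-0.000003, 0.000157) ; Δ = (-0.000027, 0.000025)
  [-3]  conj(Y_{6,-3})(Ω₁) = (0.049991, 0.278062) ; Y_{6,-3}(Ω₂) = (0.002600, -0.001032) ; Δ = (0.000417, 0.000671)
  [-2]  conj(Y_{6,-2})(Ω₁) = (0.064285, -0.149950) ; Y_{6,-2}(Ω₂) = (-0.023817, -0.024287) ; Δ = (-0.005173, 0.002010)
  [-1]  conj(Y_{6,-1})(Ω₁) = (0.238490, -0.157239) ; Y_{6,-1}(Ω₂) = (-0.100704, 0.239798) ; Δ = (0.013689, 0.073024)
  [+0]  conj(Y_{6,0})(Ω₁) = (-0.144148, -0.000000) ; Y_{6,0}(Ω₂) = (0.947042, 0.000000) ; Δ = (-0.136514, -0.000000)
  [+1]  conj(Y_{6,1})(Ω₁) = (-0.238490, -0.157239) ; Y_{6,1}(Ω₂) = (0.100704, 0.239798) ; Δ = (0.013689, -0.073024)
  [+2]  conj(Y_{6,2})(Ω₁) = (0.064285, 0.149950) ; Y_{6,2}(Ω₂) = (-0.023817, 0.024287) ; Δ = (-0.005173, -0.002010)
  [+3]  conj(Y_{6,3})(Ω₁) = (-0.049991, 0.278062) ; Y_{6,3}(Ω₂) = (-0.002600, -0.001032) ; Δ = (0.000417, -0.000671)
  [+4]  conj(Y_{6,4})(Ω₁) = (0.159701, -0.167766) ; Y_{6,4}(Ω₂) = (-0.000003, -0.000157) ; Δ = (-0.000027, -0.000025)
  [+5]  conj(Y_{6,5})(Ω₁) = (0.255642, -0.059083) ; Y_{6,5}(Ω₂) = (0.000006, -0.000002) ; Δ = (0.000001, -0.000001)
  [+6]  conj(Y_{6,6})(Ω₁) = (-0.415349, -0.154333) ; Y_{6,6}(Ω₂) = (0.000000, 0.000000) ; Δ = (-0.000000, -0.000000)
Σ over m = (-0.118700, 0.000000); ×(4π/13) → (-0.114740, 0.000000). Real part: -0.114740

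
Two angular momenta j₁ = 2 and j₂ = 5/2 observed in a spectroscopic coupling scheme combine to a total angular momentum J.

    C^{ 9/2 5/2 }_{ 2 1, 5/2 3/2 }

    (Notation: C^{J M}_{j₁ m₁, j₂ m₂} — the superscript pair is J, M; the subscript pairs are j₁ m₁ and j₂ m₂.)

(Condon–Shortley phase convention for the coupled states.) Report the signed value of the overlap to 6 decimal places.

√[10·0!4!5!/10! · 3!1!4!1!7!2!] = √(11520)
  +(−1)^0/∏(0,0,1,4,3,1)! = 1/144  (running 1/144)
⟨..|..⟩ = √(11520)·(1/144) = +0.745356

+0.745356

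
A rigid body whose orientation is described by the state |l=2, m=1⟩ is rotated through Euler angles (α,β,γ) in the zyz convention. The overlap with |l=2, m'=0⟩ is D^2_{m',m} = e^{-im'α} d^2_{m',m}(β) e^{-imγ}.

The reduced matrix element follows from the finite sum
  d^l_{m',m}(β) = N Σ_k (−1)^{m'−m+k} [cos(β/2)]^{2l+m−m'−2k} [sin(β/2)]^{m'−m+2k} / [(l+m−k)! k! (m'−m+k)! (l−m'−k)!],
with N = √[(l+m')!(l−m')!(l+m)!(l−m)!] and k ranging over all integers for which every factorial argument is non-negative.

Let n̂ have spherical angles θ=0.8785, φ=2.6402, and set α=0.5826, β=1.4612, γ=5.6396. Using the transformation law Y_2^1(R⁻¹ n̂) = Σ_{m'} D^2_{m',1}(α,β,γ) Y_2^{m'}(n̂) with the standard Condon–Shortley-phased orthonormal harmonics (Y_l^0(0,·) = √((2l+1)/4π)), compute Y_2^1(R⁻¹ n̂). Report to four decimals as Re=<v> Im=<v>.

Re=-0.2109 Im=0.0311

Need the full column D^2_{m',1} for m'=−2..2 at α=0.5826, β=1.4612, γ=5.6396.
cos(β/2)=0.744774, sin(β/2)=0.667317
d^2_{-2,1}: single k=3 term ⇒ +0.442640;  D = -0.104352+0.430164i
d^2_{-1,1}: k∈[2..3] ⇒ +0.741027 -0.198302 = +0.542725;  D = +0.183349+0.510817i
d^2_{0,1}: k∈[1..2] ⇒ +0.675276 -0.542121 = +0.133155;  D = +0.106517+0.079902i
d^2_{1,1}: k∈[0..1] ⇒ +0.307679 -0.741027 = -0.433348;  D = -0.432543-0.026411i
d^2_{2,1}: single k=0 term ⇒ -0.551361;  D = -0.478038+0.274732i
Y_2^{m'}(θ=0.8785,φ=2.6402) and Σ D·Y over m':
  (-0.1044+0.4302i)·(+0.1231+0.1930i)  (+0.1833+0.5108i)·(-0.3329-0.1825i)  (+0.1065+0.0799i)·(+0.0701+0.0000i)  (-0.4325-0.0264i)·(+0.3329-0.1825i)  (-0.4780+0.2747i)·(+0.1231-0.1930i)
Y_2^1(R⁻¹ n̂) = -0.210868+0.031138i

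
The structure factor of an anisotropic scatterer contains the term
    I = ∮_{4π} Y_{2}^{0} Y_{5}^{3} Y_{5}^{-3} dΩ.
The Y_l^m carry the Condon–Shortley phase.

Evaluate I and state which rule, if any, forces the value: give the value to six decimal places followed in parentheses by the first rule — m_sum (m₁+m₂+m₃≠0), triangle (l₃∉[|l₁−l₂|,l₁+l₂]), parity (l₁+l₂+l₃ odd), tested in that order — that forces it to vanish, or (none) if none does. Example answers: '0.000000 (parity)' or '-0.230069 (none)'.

-0.016174 (none)

m-sum 0 ✓  L=12 even ✓  3≤5≤7 ✓
Π(2lᵢ+1) = 5×11×11 = 605
triangle coeff Δ(2,5,5) = 1/38610
Σ_t [0,2]: t=0:+1/2880 t=1:−1/576 t=2:+1/2880 = -1/960
(3j)²=10/429 [(2 5 5; 0 0 0)], sign=+1
Σ_t [0,2]: t=0:+1/161280 t=1:−1/5040 t=2:+1/5760 = -1/53760
(3j)²=1/4290 [(2 5 5; 0 3 -3)], sign=-1
⇒ 4πI² = 5/1521
I = (-1)√(5/1521/(4π)) = -0.01617393
No selection rule forces the value: the integral is nonzero (none).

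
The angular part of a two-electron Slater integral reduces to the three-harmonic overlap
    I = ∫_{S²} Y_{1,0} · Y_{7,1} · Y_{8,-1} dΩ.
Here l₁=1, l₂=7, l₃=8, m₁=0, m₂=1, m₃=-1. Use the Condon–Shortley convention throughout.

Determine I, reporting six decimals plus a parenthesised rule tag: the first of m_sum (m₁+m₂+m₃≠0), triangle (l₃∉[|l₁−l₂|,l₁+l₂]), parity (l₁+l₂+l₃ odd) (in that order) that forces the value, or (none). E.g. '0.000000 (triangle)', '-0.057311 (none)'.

Rules hold: Σm=0, L=16 even, 6≤8≤8.
N = 3·15·17 = 765
Δ = 0!·2!·14!/17! = 1/2040
Racah Σ t=0..0: t=0:+1/25401600 = 1/25401600
⇒ 3j(1 7 8; 0 0 0)² = 8/255, sgn +1
Racah Σ t=0..0: t=0:+1/29030400 = 1/29030400
⇒ 3j(1 7 8; 0 1 -1)² = 21/680, sgn -1
4πI² = N·(3j₀)²·(3jₘ)² = 63/85
I = -1·√(0.741176/4π) = -0.24285994
No selection rule forces the value: the integral is nonzero (none).

-0.242860 (none)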